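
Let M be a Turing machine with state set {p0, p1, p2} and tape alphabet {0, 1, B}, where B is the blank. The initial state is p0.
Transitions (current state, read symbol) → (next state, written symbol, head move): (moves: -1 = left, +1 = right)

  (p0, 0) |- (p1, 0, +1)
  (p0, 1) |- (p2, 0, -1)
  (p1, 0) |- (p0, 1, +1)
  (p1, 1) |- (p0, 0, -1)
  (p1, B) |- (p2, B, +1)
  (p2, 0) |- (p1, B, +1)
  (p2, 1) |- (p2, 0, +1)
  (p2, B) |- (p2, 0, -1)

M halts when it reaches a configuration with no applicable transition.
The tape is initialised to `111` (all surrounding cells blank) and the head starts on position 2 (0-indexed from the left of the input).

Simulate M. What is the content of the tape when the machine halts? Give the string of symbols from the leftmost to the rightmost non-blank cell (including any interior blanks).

1B101

p0 | 11[1]BBB   read 1 → write 0, move -1, go to p2
p2 | 1[1]0BBB   read 1 → write 0, move +1, go to p2
p2 | 10[0]BBB   read 0 → write B, move +1, go to p1
p1 | 10B[B]BB   read B → write B, move +1, go to p2
p2 | 10BB[B]B   read B → write 0, move -1, go to p2
p2 | 10B[B]0B   read B → write 0, move -1, go to p2
p2 | 10[B]00B   read B → write 0, move -1, go to p2
p2 | 1[0]000B   read 0 → write B, move +1, go to p1
p1 | 1B[0]00B   read 0 → write 1, move +1, go to p0
p0 | 1B1[0]0B   read 0 → write 0, move +1, go to p1
p1 | 1B10[0]B   read 0 → write 1, move +1, go to p0
p0 | 1B101[B]
The non-blank tape span at halt is 1B101.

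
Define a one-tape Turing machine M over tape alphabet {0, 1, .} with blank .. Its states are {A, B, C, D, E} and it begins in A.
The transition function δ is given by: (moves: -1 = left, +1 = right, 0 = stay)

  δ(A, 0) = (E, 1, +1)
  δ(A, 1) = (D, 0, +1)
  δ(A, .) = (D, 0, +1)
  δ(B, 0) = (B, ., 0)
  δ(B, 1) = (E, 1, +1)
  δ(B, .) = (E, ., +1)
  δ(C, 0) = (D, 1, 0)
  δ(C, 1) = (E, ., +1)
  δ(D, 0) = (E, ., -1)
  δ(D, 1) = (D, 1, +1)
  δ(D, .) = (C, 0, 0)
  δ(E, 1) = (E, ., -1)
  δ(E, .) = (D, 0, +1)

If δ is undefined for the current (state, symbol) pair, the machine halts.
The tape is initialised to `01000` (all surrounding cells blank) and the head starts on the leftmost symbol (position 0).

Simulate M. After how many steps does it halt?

A | .[0]1000   read 0 → write 1, move +1, go to E
E | .1[1]000   read 1 → write ., move -1, go to E
E | .[1].000   read 1 → write ., move -1, go to E
E | [.]..000   read . → write 0, move +1, go to D
D | 0[.].000   read . → write 0, move 0, go to C
C | 0[0].000   read 0 → write 1, move 0, go to D
D | 0[1].000   read 1 → write 1, move +1, go to D
D | 01[.]000   read . → write 0, move 0, go to C
C | 01[0]000   read 0 → write 1, move 0, go to D
D | 01[1]000   read 1 → write 1, move +1, go to D
D | 011[0]00   read 0 → write ., move -1, go to E
E | 01[1].00   read 1 → write ., move -1, go to E
E | 0[1]..00   read 1 → write ., move -1, go to E
E | [0]...00
M halts after 13 transitions.

13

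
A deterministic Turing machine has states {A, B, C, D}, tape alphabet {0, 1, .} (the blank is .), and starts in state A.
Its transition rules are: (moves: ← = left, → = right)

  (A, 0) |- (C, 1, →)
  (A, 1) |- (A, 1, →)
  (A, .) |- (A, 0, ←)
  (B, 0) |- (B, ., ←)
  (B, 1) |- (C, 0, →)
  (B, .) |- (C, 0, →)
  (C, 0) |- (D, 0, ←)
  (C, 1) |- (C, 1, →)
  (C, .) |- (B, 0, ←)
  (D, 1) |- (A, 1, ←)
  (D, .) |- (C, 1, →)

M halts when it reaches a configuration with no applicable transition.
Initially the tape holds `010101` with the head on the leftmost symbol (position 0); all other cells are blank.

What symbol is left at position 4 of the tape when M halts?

1

A | [0]10101.   read 0 → write 1, move →, go to C
C | 1[1]0101.   read 1 → write 1, move →, go to C
C | 11[0]101.   read 0 → write 0, move ←, go to D
D | 1[1]0101.   read 1 → write 1, move ←, go to A
A | [1]10101.   read 1 → write 1, move →, go to A
A | 1[1]0101.   read 1 → write 1, move →, go to A
A | 11[0]101.   read 0 → write 1, move →, go to C
C | 111[1]01.   read 1 → write 1, move →, go to C
C | 1111[0]1.   read 0 → write 0, move ←, go to D
D | 111[1]01.   read 1 → write 1, move ←, go to A
A | 11[1]101.   read 1 → write 1, move →, go to A
A | 111[1]01.   read 1 → write 1, move →, go to A
A | 1111[0]1.   read 0 → write 1, move →, go to C
C | 11111[1].   read 1 → write 1, move →, go to C
C | 111111[.]   read . → write 0, move ←, go to B
B | 11111[1]0   read 1 → write 0, move →, go to C
C | 111110[0]   read 0 → write 0, move ←, go to D
D | 11111[0]0
Cell 4 holds 1 when M halts.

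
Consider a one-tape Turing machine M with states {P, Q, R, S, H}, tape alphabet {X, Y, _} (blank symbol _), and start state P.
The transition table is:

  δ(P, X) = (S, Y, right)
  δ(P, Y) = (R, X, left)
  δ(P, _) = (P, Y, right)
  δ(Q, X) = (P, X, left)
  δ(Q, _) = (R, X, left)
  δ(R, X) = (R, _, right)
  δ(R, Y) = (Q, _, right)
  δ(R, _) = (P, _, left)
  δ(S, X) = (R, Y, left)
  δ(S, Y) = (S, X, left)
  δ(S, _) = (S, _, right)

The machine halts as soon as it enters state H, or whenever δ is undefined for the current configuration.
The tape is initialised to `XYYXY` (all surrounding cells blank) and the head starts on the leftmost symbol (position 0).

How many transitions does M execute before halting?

P | __[X]YYXY   read X → write Y, move right, go to S
S | __Y[Y]YXY   read Y → write X, move left, go to S
S | __[Y]XYXY   read Y → write X, move left, go to S
S | _[_]XXYXY   read _ → write _, move right, go to S
S | __[X]XYXY   read X → write Y, move left, go to R
R | _[_]YXYXY   read _ → write _, move left, go to P
P | [_]_YXYXY   read _ → write Y, move right, go to P
P | Y[_]YXYXY   read _ → write Y, move right, go to P
P | YY[Y]XYXY   read Y → write X, move left, go to R
R | Y[Y]XXYXY   read Y → write _, move right, go to Q
Q | Y_[X]XYXY   read X → write X, move left, go to P
P | Y[_]XXYXY   read _ → write Y, move right, go to P
P | YY[X]XYXY   read X → write Y, move right, go to S
S | YYY[X]YXY   read X → write Y, move left, go to R
R | YY[Y]YYXY   read Y → write _, move right, go to Q
Q | YY_[Y]YXY
M halts after 15 transitions.

15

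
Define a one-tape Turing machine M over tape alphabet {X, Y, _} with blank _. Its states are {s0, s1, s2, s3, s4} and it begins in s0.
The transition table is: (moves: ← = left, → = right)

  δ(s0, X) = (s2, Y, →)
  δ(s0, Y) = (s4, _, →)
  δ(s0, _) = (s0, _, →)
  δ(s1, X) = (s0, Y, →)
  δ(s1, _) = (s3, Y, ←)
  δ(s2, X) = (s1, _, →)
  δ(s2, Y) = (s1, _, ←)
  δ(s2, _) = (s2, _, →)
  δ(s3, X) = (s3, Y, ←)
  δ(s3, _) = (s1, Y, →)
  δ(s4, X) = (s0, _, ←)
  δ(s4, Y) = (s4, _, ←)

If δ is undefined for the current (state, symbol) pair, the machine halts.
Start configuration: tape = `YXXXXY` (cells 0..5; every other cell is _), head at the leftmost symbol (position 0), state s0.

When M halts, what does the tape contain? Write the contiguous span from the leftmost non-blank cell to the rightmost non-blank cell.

state=s0 head=0 tape=[Y]XXXXY_   (s0,Y)→(s4,_,→)
state=s4 head=1 tape=_[X]XXXY_   (s4,X)→(s0,_,←)
state=s0 head=0 tape=[_]_XXXY_   (s0,_)→(s0,_,→)
state=s0 head=1 tape=_[_]XXXY_   (s0,_)→(s0,_,→)
state=s0 head=2 tape=__[X]XXY_   (s0,X)→(s2,Y,→)
state=s2 head=3 tape=__Y[X]XY_   (s2,X)→(s1,_,→)
state=s1 head=4 tape=__Y_[X]Y_   (s1,X)→(s0,Y,→)
state=s0 head=5 tape=__Y_Y[Y]_   (s0,Y)→(s4,_,→)
state=s4 head=6 tape=__Y_Y_[_]
The non-blank tape span at halt is Y_Y.

Y_Y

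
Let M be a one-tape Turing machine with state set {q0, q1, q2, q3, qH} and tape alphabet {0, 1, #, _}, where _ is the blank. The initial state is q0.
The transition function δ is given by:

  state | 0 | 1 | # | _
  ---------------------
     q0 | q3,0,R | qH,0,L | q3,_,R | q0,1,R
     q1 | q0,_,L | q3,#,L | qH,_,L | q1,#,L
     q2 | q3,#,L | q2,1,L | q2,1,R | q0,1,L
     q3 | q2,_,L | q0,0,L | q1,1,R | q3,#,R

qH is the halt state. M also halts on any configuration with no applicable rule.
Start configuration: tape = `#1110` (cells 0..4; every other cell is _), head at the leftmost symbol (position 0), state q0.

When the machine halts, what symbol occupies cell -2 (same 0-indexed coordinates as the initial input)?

0

q0 | ___[#]1110   read # → write _, move R, go to q3
q3 | ____[1]110   read 1 → write 0, move L, go to q0
q0 | ___[_]0110   read _ → write 1, move R, go to q0
q0 | ___1[0]110   read 0 → write 0, move R, go to q3
q3 | ___10[1]10   read 1 → write 0, move L, go to q0
q0 | ___1[0]010   read 0 → write 0, move R, go to q3
q3 | ___10[0]10   read 0 → write _, move L, go to q2
q2 | ___1[0]_10   read 0 → write #, move L, go to q3
q3 | ___[1]#_10   read 1 → write 0, move L, go to q0
q0 | __[_]0#_10   read _ → write 1, move R, go to q0
q0 | __1[0]#_10   read 0 → write 0, move R, go to q3
q3 | __10[#]_10   read # → write 1, move R, go to q1
q1 | __101[_]10   read _ → write #, move L, go to q1
q1 | __10[1]#10   read 1 → write #, move L, go to q3
q3 | __1[0]##10   read 0 → write _, move L, go to q2
q2 | __[1]_##10   read 1 → write 1, move L, go to q2
q2 | _[_]1_##10   read _ → write 1, move L, go to q0
q0 | [_]11_##10   read _ → write 1, move R, go to q0
q0 | 1[1]1_##10   read 1 → write 0, move L, go to qH
qH | [1]01_##10
Cell -2 holds 0 when M halts.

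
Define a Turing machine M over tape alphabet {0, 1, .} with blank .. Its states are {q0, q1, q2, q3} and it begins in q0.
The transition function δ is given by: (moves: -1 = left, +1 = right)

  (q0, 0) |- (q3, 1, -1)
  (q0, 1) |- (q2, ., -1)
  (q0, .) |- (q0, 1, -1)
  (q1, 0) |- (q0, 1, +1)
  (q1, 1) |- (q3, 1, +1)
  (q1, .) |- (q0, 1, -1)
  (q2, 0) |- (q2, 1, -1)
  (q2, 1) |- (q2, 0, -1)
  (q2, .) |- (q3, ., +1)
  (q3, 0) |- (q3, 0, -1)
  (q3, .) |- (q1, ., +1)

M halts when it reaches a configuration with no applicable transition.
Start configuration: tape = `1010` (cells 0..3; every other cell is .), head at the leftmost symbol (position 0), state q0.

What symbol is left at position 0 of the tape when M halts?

.

q0 | .[1]010   read 1 → write ., move -1, go to q2
q2 | [.].010   read . → write ., move +1, go to q3
q3 | .[.]010   read . → write ., move +1, go to q1
q1 | ..[0]10   read 0 → write 1, move +1, go to q0
q0 | ..1[1]0   read 1 → write ., move -1, go to q2
q2 | ..[1].0   read 1 → write 0, move -1, go to q2
q2 | .[.]0.0   read . → write ., move +1, go to q3
q3 | ..[0].0   read 0 → write 0, move -1, go to q3
q3 | .[.]0.0   read . → write ., move +1, go to q1
q1 | ..[0].0   read 0 → write 1, move +1, go to q0
q0 | ..1[.]0   read . → write 1, move -1, go to q0
q0 | ..[1]10   read 1 → write ., move -1, go to q2
q2 | .[.].10   read . → write ., move +1, go to q3
q3 | ..[.]10   read . → write ., move +1, go to q1
q1 | ...[1]0   read 1 → write 1, move +1, go to q3
q3 | ...1[0]   read 0 → write 0, move -1, go to q3
q3 | ...[1]0
Cell 0 holds . when M halts.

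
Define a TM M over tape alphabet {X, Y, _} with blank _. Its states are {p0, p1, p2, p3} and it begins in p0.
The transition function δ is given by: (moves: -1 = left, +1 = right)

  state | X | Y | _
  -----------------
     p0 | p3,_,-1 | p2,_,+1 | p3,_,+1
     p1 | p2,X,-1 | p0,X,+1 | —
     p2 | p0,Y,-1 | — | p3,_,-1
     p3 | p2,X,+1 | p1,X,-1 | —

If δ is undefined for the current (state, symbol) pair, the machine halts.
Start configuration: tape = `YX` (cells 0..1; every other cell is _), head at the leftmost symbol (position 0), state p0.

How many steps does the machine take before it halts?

4

p0 | [Y]X   read Y → write _, move +1, go to p2
p2 | _[X]   read X → write Y, move -1, go to p0
p0 | [_]Y   read _ → write _, move +1, go to p3
p3 | _[Y]   read Y → write X, move -1, go to p1
p1 | [_]X
M halts after 4 transitions.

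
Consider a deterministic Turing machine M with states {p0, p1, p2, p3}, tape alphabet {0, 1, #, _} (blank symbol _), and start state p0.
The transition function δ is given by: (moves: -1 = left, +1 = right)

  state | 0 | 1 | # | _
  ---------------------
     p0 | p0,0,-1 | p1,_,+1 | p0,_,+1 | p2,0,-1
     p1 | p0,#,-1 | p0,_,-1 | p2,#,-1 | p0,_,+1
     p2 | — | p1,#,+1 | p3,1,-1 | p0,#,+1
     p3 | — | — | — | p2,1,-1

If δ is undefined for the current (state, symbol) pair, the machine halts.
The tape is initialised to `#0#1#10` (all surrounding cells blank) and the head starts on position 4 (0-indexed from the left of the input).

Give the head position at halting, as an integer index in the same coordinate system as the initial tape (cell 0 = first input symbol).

p0 | #0#1[#]10   read # → write _, move +1, go to p0
p0 | #0#1_[1]0   read 1 → write _, move +1, go to p1
p1 | #0#1__[0]   read 0 → write #, move -1, go to p0
p0 | #0#1_[_]#   read _ → write 0, move -1, go to p2
p2 | #0#1[_]0#   read _ → write #, move +1, go to p0
p0 | #0#1#[0]#   read 0 → write 0, move -1, go to p0
p0 | #0#1[#]0#   read # → write _, move +1, go to p0
p0 | #0#1_[0]#   read 0 → write 0, move -1, go to p0
p0 | #0#1[_]0#   read _ → write 0, move -1, go to p2
p2 | #0#[1]00#   read 1 → write #, move +1, go to p1
p1 | #0##[0]0#   read 0 → write #, move -1, go to p0
p0 | #0#[#]#0#   read # → write _, move +1, go to p0
p0 | #0#_[#]0#   read # → write _, move +1, go to p0
p0 | #0#__[0]#   read 0 → write 0, move -1, go to p0
p0 | #0#_[_]0#   read _ → write 0, move -1, go to p2
p2 | #0#[_]00#   read _ → write #, move +1, go to p0
p0 | #0##[0]0#   read 0 → write 0, move -1, go to p0
p0 | #0#[#]00#   read # → write _, move +1, go to p0
p0 | #0#_[0]0#   read 0 → write 0, move -1, go to p0
p0 | #0#[_]00#   read _ → write 0, move -1, go to p2
p2 | #0[#]000#   read # → write 1, move -1, go to p3
p3 | #[0]1000#
At halt the head is at cell 1.

1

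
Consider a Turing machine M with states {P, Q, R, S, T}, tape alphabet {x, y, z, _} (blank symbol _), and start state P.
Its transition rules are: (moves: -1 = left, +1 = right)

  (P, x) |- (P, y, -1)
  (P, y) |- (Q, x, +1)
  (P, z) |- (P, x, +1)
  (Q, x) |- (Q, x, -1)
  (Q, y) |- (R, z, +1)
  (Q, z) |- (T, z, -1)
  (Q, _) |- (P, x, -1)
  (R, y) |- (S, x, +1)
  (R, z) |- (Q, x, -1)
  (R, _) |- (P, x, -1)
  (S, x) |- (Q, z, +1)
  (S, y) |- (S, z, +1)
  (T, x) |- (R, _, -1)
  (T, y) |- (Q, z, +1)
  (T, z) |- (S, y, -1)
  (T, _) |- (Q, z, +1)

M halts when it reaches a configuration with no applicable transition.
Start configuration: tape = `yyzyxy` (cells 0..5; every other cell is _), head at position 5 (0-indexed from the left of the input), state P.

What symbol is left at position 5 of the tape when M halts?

state=P head=5 tape=yyzyx[y]___   (P,y)→(Q,x,+1)
state=Q head=6 tape=yyzyxx[_]__   (Q,_)→(P,x,-1)
state=P head=5 tape=yyzyx[x]x__   (P,x)→(P,y,-1)
state=P head=4 tape=yyzy[x]yx__   (P,x)→(P,y,-1)
state=P head=3 tape=yyz[y]yyx__   (P,y)→(Q,x,+1)
state=Q head=4 tape=yyzx[y]yx__   (Q,y)→(R,z,+1)
state=R head=5 tape=yyzxz[y]x__   (R,y)→(S,x,+1)
state=S head=6 tape=yyzxzx[x]__   (S,x)→(Q,z,+1)
state=Q head=7 tape=yyzxzxz[_]_   (Q,_)→(P,x,-1)
state=P head=6 tape=yyzxzx[z]x_   (P,z)→(P,x,+1)
state=P head=7 tape=yyzxzxx[x]_   (P,x)→(P,y,-1)
state=P head=6 tape=yyzxzx[x]y_   (P,x)→(P,y,-1)
state=P head=5 tape=yyzxz[x]yy_   (P,x)→(P,y,-1)
state=P head=4 tape=yyzx[z]yyy_   (P,z)→(P,x,+1)
state=P head=5 tape=yyzxx[y]yy_   (P,y)→(Q,x,+1)
state=Q head=6 tape=yyzxxx[y]y_   (Q,y)→(R,z,+1)
state=R head=7 tape=yyzxxxz[y]_   (R,y)→(S,x,+1)
state=S head=8 tape=yyzxxxzx[_]
Cell 5 holds x when M halts.

x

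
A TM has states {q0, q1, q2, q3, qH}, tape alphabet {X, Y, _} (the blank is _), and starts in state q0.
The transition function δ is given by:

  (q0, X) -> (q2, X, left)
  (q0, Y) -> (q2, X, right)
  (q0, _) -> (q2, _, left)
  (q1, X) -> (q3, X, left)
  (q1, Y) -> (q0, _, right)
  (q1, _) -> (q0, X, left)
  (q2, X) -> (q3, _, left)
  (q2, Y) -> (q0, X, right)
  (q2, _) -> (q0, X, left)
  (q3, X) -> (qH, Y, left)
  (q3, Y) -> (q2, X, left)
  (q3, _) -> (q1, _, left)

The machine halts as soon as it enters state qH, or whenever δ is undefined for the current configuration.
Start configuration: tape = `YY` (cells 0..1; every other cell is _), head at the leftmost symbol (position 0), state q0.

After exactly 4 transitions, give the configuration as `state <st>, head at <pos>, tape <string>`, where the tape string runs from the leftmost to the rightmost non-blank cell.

state q3, head at 0, tape X

q0 | [Y]Y_   read Y → write X, move right, go to q2
q2 | X[Y]_   read Y → write X, move right, go to q0
q0 | XX[_]   read _ → write _, move left, go to q2
q2 | X[X]_   read X → write _, move left, go to q3
q3 | [X]__
After 4 steps: state q3, head at 0, tape X.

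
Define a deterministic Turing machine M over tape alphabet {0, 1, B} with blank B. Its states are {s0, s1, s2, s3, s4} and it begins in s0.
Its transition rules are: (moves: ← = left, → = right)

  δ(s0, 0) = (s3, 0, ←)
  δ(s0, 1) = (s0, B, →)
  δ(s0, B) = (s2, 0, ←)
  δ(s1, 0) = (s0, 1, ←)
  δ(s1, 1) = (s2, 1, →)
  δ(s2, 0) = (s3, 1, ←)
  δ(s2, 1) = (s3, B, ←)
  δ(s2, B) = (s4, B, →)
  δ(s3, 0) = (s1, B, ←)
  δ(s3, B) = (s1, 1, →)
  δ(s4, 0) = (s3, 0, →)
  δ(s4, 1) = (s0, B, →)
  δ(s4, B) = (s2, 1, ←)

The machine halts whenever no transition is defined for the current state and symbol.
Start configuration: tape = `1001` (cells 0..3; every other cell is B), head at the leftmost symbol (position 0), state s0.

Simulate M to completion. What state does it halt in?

s1

s0 | [1]001BBB   read 1 → write B, move →, go to s0
s0 | B[0]01BBB   read 0 → write 0, move ←, go to s3
s3 | [B]001BBB   read B → write 1, move →, go to s1
s1 | 1[0]01BBB   read 0 → write 1, move ←, go to s0
s0 | [1]101BBB   read 1 → write B, move →, go to s0
s0 | B[1]01BBB   read 1 → write B, move →, go to s0
s0 | BB[0]1BBB   read 0 → write 0, move ←, go to s3
s3 | B[B]01BBB   read B → write 1, move →, go to s1
s1 | B1[0]1BBB   read 0 → write 1, move ←, go to s0
s0 | B[1]11BBB   read 1 → write B, move →, go to s0
s0 | BB[1]1BBB   read 1 → write B, move →, go to s0
s0 | BBB[1]BBB   read 1 → write B, move →, go to s0
s0 | BBBB[B]BB   read B → write 0, move ←, go to s2
s2 | BBB[B]0BB   read B → write B, move →, go to s4
s4 | BBBB[0]BB   read 0 → write 0, move →, go to s3
s3 | BBBB0[B]B   read B → write 1, move →, go to s1
s1 | BBBB01[B]
No transition is defined for (s1, B); M halts in state s1.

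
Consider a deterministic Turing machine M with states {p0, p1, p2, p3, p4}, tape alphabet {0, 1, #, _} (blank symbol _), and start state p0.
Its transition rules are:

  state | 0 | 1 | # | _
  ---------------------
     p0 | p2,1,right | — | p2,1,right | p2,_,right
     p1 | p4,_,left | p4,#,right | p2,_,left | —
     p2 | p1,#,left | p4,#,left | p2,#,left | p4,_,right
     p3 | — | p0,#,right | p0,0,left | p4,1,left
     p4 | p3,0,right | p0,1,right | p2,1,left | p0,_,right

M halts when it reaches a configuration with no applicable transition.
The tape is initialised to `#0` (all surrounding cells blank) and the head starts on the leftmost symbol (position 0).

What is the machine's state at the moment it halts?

p0

p0 | _[#]0   read # → write 1, move right, go to p2
p2 | _1[0]   read 0 → write #, move left, go to p1
p1 | _[1]#   read 1 → write #, move right, go to p4
p4 | _#[#]   read # → write 1, move left, go to p2
p2 | _[#]1   read # → write #, move left, go to p2
p2 | [_]#1   read _ → write _, move right, go to p4
p4 | _[#]1   read # → write 1, move left, go to p2
p2 | [_]11   read _ → write _, move right, go to p4
p4 | _[1]1   read 1 → write 1, move right, go to p0
p0 | _1[1]
No transition is defined for (p0, 1); M halts in state p0.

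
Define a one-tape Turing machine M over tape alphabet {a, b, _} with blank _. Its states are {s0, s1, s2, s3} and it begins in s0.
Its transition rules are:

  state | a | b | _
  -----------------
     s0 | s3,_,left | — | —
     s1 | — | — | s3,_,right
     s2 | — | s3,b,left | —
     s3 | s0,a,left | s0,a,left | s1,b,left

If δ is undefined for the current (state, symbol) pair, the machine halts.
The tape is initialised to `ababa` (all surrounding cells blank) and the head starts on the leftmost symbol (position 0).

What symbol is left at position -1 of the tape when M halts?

s0 | __[a]baba   read a → write _, move left, go to s3
s3 | _[_]_baba   read _ → write b, move left, go to s1
s1 | [_]b_baba   read _ → write _, move right, go to s3
s3 | _[b]_baba   read b → write a, move left, go to s0
s0 | [_]a_baba
Cell -1 holds a when M halts.

a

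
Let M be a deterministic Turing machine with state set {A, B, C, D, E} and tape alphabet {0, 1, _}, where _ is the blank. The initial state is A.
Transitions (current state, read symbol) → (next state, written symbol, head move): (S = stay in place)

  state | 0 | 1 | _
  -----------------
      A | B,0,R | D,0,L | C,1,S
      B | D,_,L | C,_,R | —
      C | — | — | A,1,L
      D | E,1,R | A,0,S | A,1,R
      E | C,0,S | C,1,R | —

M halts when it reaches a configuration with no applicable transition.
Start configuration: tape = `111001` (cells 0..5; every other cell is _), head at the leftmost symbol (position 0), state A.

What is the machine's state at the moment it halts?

C

A | _[1]11001   read 1 → write 0, move L, go to D
D | [_]011001   read _ → write 1, move R, go to A
A | 1[0]11001   read 0 → write 0, move R, go to B
B | 10[1]1001   read 1 → write _, move R, go to C
C | 10_[1]001
No transition is defined for (C, 1); M halts in state C.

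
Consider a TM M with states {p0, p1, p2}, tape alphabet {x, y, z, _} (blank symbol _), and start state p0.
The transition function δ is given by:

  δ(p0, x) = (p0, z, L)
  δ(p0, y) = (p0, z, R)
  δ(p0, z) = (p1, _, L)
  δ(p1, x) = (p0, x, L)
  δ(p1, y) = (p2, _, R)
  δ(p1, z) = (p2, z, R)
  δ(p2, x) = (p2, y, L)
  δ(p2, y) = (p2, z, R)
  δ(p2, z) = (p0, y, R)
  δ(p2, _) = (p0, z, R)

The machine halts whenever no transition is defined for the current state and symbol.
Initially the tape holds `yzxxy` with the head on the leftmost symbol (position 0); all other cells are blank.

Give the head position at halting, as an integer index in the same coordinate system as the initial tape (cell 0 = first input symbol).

5

p0 | [y]zxxy_   read y → write z, move R, go to p0
p0 | z[z]xxy_   read z → write _, move L, go to p1
p1 | [z]_xxy_   read z → write z, move R, go to p2
p2 | z[_]xxy_   read _ → write z, move R, go to p0
p0 | zz[x]xy_   read x → write z, move L, go to p0
p0 | z[z]zxy_   read z → write _, move L, go to p1
p1 | [z]_zxy_   read z → write z, move R, go to p2
p2 | z[_]zxy_   read _ → write z, move R, go to p0
p0 | zz[z]xy_   read z → write _, move L, go to p1
p1 | z[z]_xy_   read z → write z, move R, go to p2
p2 | zz[_]xy_   read _ → write z, move R, go to p0
p0 | zzz[x]y_   read x → write z, move L, go to p0
p0 | zz[z]zy_   read z → write _, move L, go to p1
p1 | z[z]_zy_   read z → write z, move R, go to p2
p2 | zz[_]zy_   read _ → write z, move R, go to p0
p0 | zzz[z]y_   read z → write _, move L, go to p1
p1 | zz[z]_y_   read z → write z, move R, go to p2
p2 | zzz[_]y_   read _ → write z, move R, go to p0
p0 | zzzz[y]_   read y → write z, move R, go to p0
p0 | zzzzz[_]
At halt the head is at cell 5.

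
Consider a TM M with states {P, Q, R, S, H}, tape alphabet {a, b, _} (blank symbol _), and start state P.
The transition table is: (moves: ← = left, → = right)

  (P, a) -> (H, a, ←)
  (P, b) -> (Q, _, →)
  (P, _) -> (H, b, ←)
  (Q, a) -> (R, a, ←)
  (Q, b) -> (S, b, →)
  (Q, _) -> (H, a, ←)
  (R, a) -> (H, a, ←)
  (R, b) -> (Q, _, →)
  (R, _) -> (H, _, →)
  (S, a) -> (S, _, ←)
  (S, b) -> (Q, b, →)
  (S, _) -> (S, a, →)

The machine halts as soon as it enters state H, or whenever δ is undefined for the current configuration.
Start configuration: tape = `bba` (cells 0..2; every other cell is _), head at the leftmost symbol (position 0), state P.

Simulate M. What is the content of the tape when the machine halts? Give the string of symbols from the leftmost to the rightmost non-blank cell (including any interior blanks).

ba

state=P head=0 tape=[b]ba   (P,b)→(Q,_,→)
state=Q head=1 tape=_[b]a   (Q,b)→(S,b,→)
state=S head=2 tape=_b[a]   (S,a)→(S,_,←)
state=S head=1 tape=_[b]_   (S,b)→(Q,b,→)
state=Q head=2 tape=_b[_]   (Q,_)→(H,a,←)
state=H head=1 tape=_[b]a
The non-blank tape span at halt is ba.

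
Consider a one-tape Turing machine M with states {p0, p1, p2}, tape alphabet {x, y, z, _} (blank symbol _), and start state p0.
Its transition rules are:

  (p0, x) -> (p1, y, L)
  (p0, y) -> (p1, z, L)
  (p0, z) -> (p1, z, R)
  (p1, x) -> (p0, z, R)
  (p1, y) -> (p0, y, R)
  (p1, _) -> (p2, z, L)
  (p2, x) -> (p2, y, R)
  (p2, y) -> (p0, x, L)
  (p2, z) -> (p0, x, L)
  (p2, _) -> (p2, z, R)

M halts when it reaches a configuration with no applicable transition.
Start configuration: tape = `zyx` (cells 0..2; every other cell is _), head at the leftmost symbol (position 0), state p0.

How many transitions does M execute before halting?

p0 | [z]yx_   read z → write z, move R, go to p1
p1 | z[y]x_   read y → write y, move R, go to p0
p0 | zy[x]_   read x → write y, move L, go to p1
p1 | z[y]y_   read y → write y, move R, go to p0
p0 | zy[y]_   read y → write z, move L, go to p1
p1 | z[y]z_   read y → write y, move R, go to p0
p0 | zy[z]_   read z → write z, move R, go to p1
p1 | zyz[_]   read _ → write z, move L, go to p2
p2 | zy[z]z   read z → write x, move L, go to p0
p0 | z[y]xz   read y → write z, move L, go to p1
p1 | [z]zxz
M halts after 10 transitions.

10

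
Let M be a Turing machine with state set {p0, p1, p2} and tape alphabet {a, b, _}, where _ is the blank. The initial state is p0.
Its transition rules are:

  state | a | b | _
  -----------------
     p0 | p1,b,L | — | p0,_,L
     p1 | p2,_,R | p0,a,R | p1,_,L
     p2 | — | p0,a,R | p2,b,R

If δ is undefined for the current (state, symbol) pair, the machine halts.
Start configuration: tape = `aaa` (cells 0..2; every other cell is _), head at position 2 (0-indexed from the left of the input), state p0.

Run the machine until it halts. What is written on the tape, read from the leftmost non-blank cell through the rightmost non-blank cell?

state=p0 head=2 tape=aa[a]_   (p0,a)→(p1,b,L)
state=p1 head=1 tape=a[a]b_   (p1,a)→(p2,_,R)
state=p2 head=2 tape=a_[b]_   (p2,b)→(p0,a,R)
state=p0 head=3 tape=a_a[_]   (p0,_)→(p0,_,L)
state=p0 head=2 tape=a_[a]_   (p0,a)→(p1,b,L)
state=p1 head=1 tape=a[_]b_   (p1,_)→(p1,_,L)
state=p1 head=0 tape=[a]_b_   (p1,a)→(p2,_,R)
state=p2 head=1 tape=_[_]b_   (p2,_)→(p2,b,R)
state=p2 head=2 tape=_b[b]_   (p2,b)→(p0,a,R)
state=p0 head=3 tape=_ba[_]   (p0,_)→(p0,_,L)
state=p0 head=2 tape=_b[a]_   (p0,a)→(p1,b,L)
state=p1 head=1 tape=_[b]b_   (p1,b)→(p0,a,R)
state=p0 head=2 tape=_a[b]_
The non-blank tape span at halt is ab.

ab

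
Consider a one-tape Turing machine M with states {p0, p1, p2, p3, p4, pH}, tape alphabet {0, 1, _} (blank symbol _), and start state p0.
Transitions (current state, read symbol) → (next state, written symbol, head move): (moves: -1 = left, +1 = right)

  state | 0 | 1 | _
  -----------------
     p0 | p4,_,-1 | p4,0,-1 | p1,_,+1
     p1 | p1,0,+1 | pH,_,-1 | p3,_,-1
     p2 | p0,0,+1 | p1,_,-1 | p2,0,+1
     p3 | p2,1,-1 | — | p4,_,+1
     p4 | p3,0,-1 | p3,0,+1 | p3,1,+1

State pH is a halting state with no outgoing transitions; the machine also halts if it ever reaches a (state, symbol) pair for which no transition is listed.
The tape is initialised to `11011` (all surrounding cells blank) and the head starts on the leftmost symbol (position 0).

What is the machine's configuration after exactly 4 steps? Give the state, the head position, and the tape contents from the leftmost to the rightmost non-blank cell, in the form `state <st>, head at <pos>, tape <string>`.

state=p0 head=0 tape=__[1]1011   (p0,1)→(p4,0,-1)
state=p4 head=-1 tape=_[_]01011   (p4,_)→(p3,1,+1)
state=p3 head=0 tape=_1[0]1011   (p3,0)→(p2,1,-1)
state=p2 head=-1 tape=_[1]11011   (p2,1)→(p1,_,-1)
state=p1 head=-2 tape=[_]_11011
After 4 steps: state p1, head at -2, tape 11011.

state p1, head at -2, tape 11011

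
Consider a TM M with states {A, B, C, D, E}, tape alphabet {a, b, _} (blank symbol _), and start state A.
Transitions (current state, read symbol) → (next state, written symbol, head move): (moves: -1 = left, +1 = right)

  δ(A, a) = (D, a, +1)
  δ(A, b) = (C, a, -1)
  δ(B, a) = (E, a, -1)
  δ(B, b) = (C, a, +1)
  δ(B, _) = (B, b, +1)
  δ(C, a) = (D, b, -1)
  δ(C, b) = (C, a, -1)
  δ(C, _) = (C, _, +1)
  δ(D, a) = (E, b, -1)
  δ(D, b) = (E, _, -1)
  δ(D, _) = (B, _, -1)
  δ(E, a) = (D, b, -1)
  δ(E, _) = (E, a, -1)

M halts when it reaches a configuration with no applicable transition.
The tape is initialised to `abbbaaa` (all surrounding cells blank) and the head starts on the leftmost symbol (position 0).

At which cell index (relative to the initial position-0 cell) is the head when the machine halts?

-1

A | __[a]bbbaaa   read a → write a, move +1, go to D
D | __a[b]bbaaa   read b → write _, move -1, go to E
E | __[a]_bbaaa   read a → write b, move -1, go to D
D | _[_]b_bbaaa   read _ → write _, move -1, go to B
B | [_]_b_bbaaa   read _ → write b, move +1, go to B
B | b[_]b_bbaaa   read _ → write b, move +1, go to B
B | bb[b]_bbaaa   read b → write a, move +1, go to C
C | bba[_]bbaaa   read _ → write _, move +1, go to C
C | bba_[b]baaa   read b → write a, move -1, go to C
C | bba[_]abaaa   read _ → write _, move +1, go to C
C | bba_[a]baaa   read a → write b, move -1, go to D
D | bba[_]bbaaa   read _ → write _, move -1, go to B
B | bb[a]_bbaaa   read a → write a, move -1, go to E
E | b[b]a_bbaaa
At halt the head is at cell -1.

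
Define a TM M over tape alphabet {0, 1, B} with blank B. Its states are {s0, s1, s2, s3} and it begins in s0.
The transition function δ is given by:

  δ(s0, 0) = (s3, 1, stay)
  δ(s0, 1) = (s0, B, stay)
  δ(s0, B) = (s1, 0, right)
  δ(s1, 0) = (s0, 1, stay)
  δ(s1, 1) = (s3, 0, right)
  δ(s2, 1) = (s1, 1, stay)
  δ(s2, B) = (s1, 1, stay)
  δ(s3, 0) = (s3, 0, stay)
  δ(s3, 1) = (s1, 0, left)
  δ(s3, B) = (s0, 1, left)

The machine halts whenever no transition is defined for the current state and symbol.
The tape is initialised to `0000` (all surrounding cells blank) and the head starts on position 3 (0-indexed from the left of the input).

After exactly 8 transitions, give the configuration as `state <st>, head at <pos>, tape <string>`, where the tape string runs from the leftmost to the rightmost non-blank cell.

s0 | 000[0]B   read 0 → write 1, move stay, go to s3
s3 | 000[1]B   read 1 → write 0, move left, go to s1
s1 | 00[0]0B   read 0 → write 1, move stay, go to s0
s0 | 00[1]0B   read 1 → write B, move stay, go to s0
s0 | 00[B]0B   read B → write 0, move right, go to s1
s1 | 000[0]B   read 0 → write 1, move stay, go to s0
s0 | 000[1]B   read 1 → write B, move stay, go to s0
s0 | 000[B]B   read B → write 0, move right, go to s1
s1 | 0000[B]
After 8 steps: state s1, head at 4, tape 0000.

state s1, head at 4, tape 0000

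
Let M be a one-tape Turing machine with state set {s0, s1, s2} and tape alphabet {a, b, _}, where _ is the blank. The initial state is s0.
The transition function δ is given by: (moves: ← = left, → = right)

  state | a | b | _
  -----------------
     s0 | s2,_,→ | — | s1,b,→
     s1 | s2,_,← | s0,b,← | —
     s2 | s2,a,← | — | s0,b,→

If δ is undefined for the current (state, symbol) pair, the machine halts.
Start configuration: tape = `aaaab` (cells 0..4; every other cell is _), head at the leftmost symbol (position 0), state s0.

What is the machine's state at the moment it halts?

s2

s0 | [a]aaab   read a → write _, move →, go to s2
s2 | _[a]aab   read a → write a, move ←, go to s2
s2 | [_]aaab   read _ → write b, move →, go to s0
s0 | b[a]aab   read a → write _, move →, go to s2
s2 | b_[a]ab   read a → write a, move ←, go to s2
s2 | b[_]aab   read _ → write b, move →, go to s0
s0 | bb[a]ab   read a → write _, move →, go to s2
s2 | bb_[a]b   read a → write a, move ←, go to s2
s2 | bb[_]ab   read _ → write b, move →, go to s0
s0 | bbb[a]b   read a → write _, move →, go to s2
s2 | bbb_[b]
No transition is defined for (s2, b); M halts in state s2.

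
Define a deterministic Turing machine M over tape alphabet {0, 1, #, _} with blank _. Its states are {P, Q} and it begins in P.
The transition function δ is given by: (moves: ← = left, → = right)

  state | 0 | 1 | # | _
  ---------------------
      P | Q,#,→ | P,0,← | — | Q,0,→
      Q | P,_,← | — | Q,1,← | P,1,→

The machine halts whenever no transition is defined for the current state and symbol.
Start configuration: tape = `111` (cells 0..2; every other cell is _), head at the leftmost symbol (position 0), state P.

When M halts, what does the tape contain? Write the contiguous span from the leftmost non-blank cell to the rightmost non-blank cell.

#001

P | _[1]11   read 1 → write 0, move ←, go to P
P | [_]011   read _ → write 0, move →, go to Q
Q | 0[0]11   read 0 → write _, move ←, go to P
P | [0]_11   read 0 → write #, move →, go to Q
Q | #[_]11   read _ → write 1, move →, go to P
P | #1[1]1   read 1 → write 0, move ←, go to P
P | #[1]01   read 1 → write 0, move ←, go to P
P | [#]001
The non-blank tape span at halt is #001.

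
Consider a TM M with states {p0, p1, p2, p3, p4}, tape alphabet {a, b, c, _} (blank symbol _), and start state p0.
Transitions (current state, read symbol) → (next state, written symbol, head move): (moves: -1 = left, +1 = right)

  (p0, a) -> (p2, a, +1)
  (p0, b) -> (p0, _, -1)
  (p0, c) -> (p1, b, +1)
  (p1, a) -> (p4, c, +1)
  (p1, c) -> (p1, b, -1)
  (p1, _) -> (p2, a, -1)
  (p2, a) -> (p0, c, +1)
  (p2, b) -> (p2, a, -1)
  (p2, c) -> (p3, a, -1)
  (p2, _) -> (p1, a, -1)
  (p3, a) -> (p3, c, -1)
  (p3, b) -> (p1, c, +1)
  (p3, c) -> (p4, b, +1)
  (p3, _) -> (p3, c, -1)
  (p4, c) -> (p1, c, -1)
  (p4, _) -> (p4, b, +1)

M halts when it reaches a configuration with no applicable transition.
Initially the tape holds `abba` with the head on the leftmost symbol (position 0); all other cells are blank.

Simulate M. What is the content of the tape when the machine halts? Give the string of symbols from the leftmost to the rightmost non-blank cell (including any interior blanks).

ccac

p0 | [a]bba_   read a → write a, move +1, go to p2
p2 | a[b]ba_   read b → write a, move -1, go to p2
p2 | [a]aba_   read a → write c, move +1, go to p0
p0 | c[a]ba_   read a → write a, move +1, go to p2
p2 | ca[b]a_   read b → write a, move -1, go to p2
p2 | c[a]aa_   read a → write c, move +1, go to p0
p0 | cc[a]a_   read a → write a, move +1, go to p2
p2 | cca[a]_   read a → write c, move +1, go to p0
p0 | ccac[_]
The non-blank tape span at halt is ccac.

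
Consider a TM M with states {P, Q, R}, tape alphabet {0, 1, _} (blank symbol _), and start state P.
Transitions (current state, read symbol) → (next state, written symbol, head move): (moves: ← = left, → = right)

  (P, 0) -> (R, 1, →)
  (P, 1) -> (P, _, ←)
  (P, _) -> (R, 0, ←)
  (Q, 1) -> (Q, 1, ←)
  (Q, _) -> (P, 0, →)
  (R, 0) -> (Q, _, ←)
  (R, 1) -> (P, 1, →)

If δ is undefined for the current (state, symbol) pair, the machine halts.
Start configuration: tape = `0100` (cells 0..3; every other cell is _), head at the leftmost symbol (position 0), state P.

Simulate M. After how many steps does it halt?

10

state=P head=0 tape=_[0]100   (P,0)→(R,1,→)
state=R head=1 tape=_1[1]00   (R,1)→(P,1,→)
state=P head=2 tape=_11[0]0   (P,0)→(R,1,→)
state=R head=3 tape=_111[0]   (R,0)→(Q,_,←)
state=Q head=2 tape=_11[1]_   (Q,1)→(Q,1,←)
state=Q head=1 tape=_1[1]1_   (Q,1)→(Q,1,←)
state=Q head=0 tape=_[1]11_   (Q,1)→(Q,1,←)
state=Q head=-1 tape=[_]111_   (Q,_)→(P,0,→)
state=P head=0 tape=0[1]11_   (P,1)→(P,_,←)
state=P head=-1 tape=[0]_11_   (P,0)→(R,1,→)
state=R head=0 tape=1[_]11_
M halts after 10 transitions.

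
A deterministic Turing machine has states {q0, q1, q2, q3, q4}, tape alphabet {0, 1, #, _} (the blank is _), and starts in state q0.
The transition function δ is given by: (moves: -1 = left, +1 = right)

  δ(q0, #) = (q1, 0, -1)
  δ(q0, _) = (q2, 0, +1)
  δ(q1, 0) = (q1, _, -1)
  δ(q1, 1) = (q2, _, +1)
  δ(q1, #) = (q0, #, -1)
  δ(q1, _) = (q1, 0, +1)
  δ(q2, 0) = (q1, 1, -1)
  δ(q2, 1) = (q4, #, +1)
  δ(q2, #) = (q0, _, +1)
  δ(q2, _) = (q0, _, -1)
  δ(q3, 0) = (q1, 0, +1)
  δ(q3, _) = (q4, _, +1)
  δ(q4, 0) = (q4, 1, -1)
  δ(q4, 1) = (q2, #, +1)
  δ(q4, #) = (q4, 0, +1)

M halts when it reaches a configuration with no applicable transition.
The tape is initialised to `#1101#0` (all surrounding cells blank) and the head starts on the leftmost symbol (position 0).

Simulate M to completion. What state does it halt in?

state=q0 head=0 tape=__[#]1101#0_   (q0,#)→(q1,0,-1)
state=q1 head=-1 tape=_[_]01101#0_   (q1,_)→(q1,0,+1)
state=q1 head=0 tape=_0[0]1101#0_   (q1,0)→(q1,_,-1)
state=q1 head=-1 tape=_[0]_1101#0_   (q1,0)→(q1,_,-1)
state=q1 head=-2 tape=[_]__1101#0_   (q1,_)→(q1,0,+1)
state=q1 head=-1 tape=0[_]_1101#0_   (q1,_)→(q1,0,+1)
state=q1 head=0 tape=00[_]1101#0_   (q1,_)→(q1,0,+1)
state=q1 head=1 tape=000[1]101#0_   (q1,1)→(q2,_,+1)
state=q2 head=2 tape=000_[1]01#0_   (q2,1)→(q4,#,+1)
state=q4 head=3 tape=000_#[0]1#0_   (q4,0)→(q4,1,-1)
state=q4 head=2 tape=000_[#]11#0_   (q4,#)→(q4,0,+1)
state=q4 head=3 tape=000_0[1]1#0_   (q4,1)→(q2,#,+1)
state=q2 head=4 tape=000_0#[1]#0_   (q2,1)→(q4,#,+1)
state=q4 head=5 tape=000_0##[#]0_   (q4,#)→(q4,0,+1)
state=q4 head=6 tape=000_0##0[0]_   (q4,0)→(q4,1,-1)
state=q4 head=5 tape=000_0##[0]1_   (q4,0)→(q4,1,-1)
state=q4 head=4 tape=000_0#[#]11_   (q4,#)→(q4,0,+1)
state=q4 head=5 tape=000_0#0[1]1_   (q4,1)→(q2,#,+1)
state=q2 head=6 tape=000_0#0#[1]_   (q2,1)→(q4,#,+1)
state=q4 head=7 tape=000_0#0##[_]
No transition is defined for (q4, _); M halts in state q4.

q4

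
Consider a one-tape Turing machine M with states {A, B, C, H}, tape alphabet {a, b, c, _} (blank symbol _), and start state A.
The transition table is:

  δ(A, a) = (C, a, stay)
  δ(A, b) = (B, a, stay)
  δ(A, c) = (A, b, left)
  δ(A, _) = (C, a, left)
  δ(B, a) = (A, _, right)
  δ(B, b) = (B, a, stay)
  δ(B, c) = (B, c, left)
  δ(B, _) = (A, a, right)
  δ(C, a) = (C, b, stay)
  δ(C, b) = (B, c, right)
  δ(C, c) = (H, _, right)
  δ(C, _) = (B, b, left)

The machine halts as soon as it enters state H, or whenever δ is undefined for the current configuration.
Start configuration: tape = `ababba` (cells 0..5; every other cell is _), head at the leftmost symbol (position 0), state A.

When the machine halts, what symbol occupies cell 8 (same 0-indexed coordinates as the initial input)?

a

state=A head=0 tape=[a]babba___   (A,a)→(C,a,stay)
state=C head=0 tape=[a]babba___   (C,a)→(C,b,stay)
state=C head=0 tape=[b]babba___   (C,b)→(B,c,right)
state=B head=1 tape=c[b]abba___   (B,b)→(B,a,stay)
state=B head=1 tape=c[a]abba___   (B,a)→(A,_,right)
state=A head=2 tape=c_[a]bba___   (A,a)→(C,a,stay)
state=C head=2 tape=c_[a]bba___   (C,a)→(C,b,stay)
state=C head=2 tape=c_[b]bba___   (C,b)→(B,c,right)
state=B head=3 tape=c_c[b]ba___   (B,b)→(B,a,stay)
state=B head=3 tape=c_c[a]ba___   (B,a)→(A,_,right)
state=A head=4 tape=c_c_[b]a___   (A,b)→(B,a,stay)
state=B head=4 tape=c_c_[a]a___   (B,a)→(A,_,right)
state=A head=5 tape=c_c__[a]___   (A,a)→(C,a,stay)
state=C head=5 tape=c_c__[a]___   (C,a)→(C,b,stay)
state=C head=5 tape=c_c__[b]___   (C,b)→(B,c,right)
state=B head=6 tape=c_c__c[_]__   (B,_)→(A,a,right)
state=A head=7 tape=c_c__ca[_]_   (A,_)→(C,a,left)
state=C head=6 tape=c_c__c[a]a_   (C,a)→(C,b,stay)
state=C head=6 tape=c_c__c[b]a_   (C,b)→(B,c,right)
state=B head=7 tape=c_c__cc[a]_   (B,a)→(A,_,right)
state=A head=8 tape=c_c__cc_[_]   (A,_)→(C,a,left)
state=C head=7 tape=c_c__cc[_]a   (C,_)→(B,b,left)
state=B head=6 tape=c_c__c[c]ba   (B,c)→(B,c,left)
state=B head=5 tape=c_c__[c]cba   (B,c)→(B,c,left)
state=B head=4 tape=c_c_[_]ccba   (B,_)→(A,a,right)
state=A head=5 tape=c_c_a[c]cba   (A,c)→(A,b,left)
state=A head=4 tape=c_c_[a]bcba   (A,a)→(C,a,stay)
state=C head=4 tape=c_c_[a]bcba   (C,a)→(C,b,stay)
state=C head=4 tape=c_c_[b]bcba   (C,b)→(B,c,right)
state=B head=5 tape=c_c_c[b]cba   (B,b)→(B,a,stay)
state=B head=5 tape=c_c_c[a]cba   (B,a)→(A,_,right)
state=A head=6 tape=c_c_c_[c]ba   (A,c)→(A,b,left)
state=A head=5 tape=c_c_c[_]bba   (A,_)→(C,a,left)
state=C head=4 tape=c_c_[c]abba   (C,c)→(H,_,right)
state=H head=5 tape=c_c__[a]bba
Cell 8 holds a when M halts.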